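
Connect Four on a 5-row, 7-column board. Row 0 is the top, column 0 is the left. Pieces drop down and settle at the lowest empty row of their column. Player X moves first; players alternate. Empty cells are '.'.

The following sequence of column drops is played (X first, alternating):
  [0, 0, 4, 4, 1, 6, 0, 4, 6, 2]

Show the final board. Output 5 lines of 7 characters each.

Answer: .......
.......
X...O..
O...O.X
XXO.X.O

Derivation:
Move 1: X drops in col 0, lands at row 4
Move 2: O drops in col 0, lands at row 3
Move 3: X drops in col 4, lands at row 4
Move 4: O drops in col 4, lands at row 3
Move 5: X drops in col 1, lands at row 4
Move 6: O drops in col 6, lands at row 4
Move 7: X drops in col 0, lands at row 2
Move 8: O drops in col 4, lands at row 2
Move 9: X drops in col 6, lands at row 3
Move 10: O drops in col 2, lands at row 4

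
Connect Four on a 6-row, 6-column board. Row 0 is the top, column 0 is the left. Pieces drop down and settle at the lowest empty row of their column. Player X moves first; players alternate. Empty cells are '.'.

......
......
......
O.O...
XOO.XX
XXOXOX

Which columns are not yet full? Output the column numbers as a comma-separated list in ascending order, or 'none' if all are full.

col 0: top cell = '.' → open
col 1: top cell = '.' → open
col 2: top cell = '.' → open
col 3: top cell = '.' → open
col 4: top cell = '.' → open
col 5: top cell = '.' → open

Answer: 0,1,2,3,4,5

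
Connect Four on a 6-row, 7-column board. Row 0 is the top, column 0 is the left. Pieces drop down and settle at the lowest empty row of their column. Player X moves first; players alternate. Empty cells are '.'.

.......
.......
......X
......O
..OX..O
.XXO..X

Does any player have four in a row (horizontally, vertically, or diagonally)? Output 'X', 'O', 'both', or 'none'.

none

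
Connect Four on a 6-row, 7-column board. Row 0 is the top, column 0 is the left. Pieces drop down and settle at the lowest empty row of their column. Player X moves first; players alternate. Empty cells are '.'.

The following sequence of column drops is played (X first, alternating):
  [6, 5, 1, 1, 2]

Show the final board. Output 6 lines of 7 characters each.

Answer: .......
.......
.......
.......
.O.....
.XX..OX

Derivation:
Move 1: X drops in col 6, lands at row 5
Move 2: O drops in col 5, lands at row 5
Move 3: X drops in col 1, lands at row 5
Move 4: O drops in col 1, lands at row 4
Move 5: X drops in col 2, lands at row 5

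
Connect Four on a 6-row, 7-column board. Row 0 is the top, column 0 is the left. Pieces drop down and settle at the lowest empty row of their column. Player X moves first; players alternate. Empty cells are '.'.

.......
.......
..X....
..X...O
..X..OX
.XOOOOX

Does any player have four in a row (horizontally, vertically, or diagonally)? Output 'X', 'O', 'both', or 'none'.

O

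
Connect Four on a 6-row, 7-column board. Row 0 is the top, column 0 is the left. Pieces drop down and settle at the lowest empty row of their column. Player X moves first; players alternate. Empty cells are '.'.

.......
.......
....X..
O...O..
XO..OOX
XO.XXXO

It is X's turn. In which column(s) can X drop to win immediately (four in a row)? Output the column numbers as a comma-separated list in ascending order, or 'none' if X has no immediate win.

Answer: 2

Derivation:
col 0: drop X → no win
col 1: drop X → no win
col 2: drop X → WIN!
col 3: drop X → no win
col 4: drop X → no win
col 5: drop X → no win
col 6: drop X → no win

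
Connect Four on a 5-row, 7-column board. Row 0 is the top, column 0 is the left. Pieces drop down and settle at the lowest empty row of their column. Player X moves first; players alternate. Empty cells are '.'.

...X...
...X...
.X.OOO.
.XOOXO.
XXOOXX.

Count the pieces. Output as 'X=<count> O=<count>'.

X=9 O=8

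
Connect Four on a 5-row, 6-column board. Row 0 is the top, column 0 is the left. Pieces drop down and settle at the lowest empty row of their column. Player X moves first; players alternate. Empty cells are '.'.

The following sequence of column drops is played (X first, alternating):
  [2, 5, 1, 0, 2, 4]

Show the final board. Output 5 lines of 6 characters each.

Answer: ......
......
......
..X...
OXX.OO

Derivation:
Move 1: X drops in col 2, lands at row 4
Move 2: O drops in col 5, lands at row 4
Move 3: X drops in col 1, lands at row 4
Move 4: O drops in col 0, lands at row 4
Move 5: X drops in col 2, lands at row 3
Move 6: O drops in col 4, lands at row 4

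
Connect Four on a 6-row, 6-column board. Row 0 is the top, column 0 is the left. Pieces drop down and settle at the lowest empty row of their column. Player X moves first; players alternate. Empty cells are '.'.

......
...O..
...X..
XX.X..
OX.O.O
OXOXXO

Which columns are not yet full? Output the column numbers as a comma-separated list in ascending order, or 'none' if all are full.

col 0: top cell = '.' → open
col 1: top cell = '.' → open
col 2: top cell = '.' → open
col 3: top cell = '.' → open
col 4: top cell = '.' → open
col 5: top cell = '.' → open

Answer: 0,1,2,3,4,5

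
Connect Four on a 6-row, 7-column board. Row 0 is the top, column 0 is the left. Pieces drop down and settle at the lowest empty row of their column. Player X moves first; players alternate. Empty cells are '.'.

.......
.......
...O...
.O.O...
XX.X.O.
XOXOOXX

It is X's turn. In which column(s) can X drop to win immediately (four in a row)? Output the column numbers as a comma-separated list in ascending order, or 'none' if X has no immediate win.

col 0: drop X → no win
col 1: drop X → no win
col 2: drop X → WIN!
col 3: drop X → no win
col 4: drop X → no win
col 5: drop X → no win
col 6: drop X → no win

Answer: 2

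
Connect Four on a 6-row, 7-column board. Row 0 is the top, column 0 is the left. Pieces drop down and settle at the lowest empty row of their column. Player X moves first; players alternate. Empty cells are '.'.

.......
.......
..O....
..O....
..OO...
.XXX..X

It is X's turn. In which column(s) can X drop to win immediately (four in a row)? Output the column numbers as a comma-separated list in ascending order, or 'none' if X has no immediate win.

Answer: 0,4

Derivation:
col 0: drop X → WIN!
col 1: drop X → no win
col 2: drop X → no win
col 3: drop X → no win
col 4: drop X → WIN!
col 5: drop X → no win
col 6: drop X → no win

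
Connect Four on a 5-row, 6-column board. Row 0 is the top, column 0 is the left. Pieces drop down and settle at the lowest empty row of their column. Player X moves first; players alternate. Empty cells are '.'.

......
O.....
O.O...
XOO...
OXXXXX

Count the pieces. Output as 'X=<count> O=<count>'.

X=6 O=6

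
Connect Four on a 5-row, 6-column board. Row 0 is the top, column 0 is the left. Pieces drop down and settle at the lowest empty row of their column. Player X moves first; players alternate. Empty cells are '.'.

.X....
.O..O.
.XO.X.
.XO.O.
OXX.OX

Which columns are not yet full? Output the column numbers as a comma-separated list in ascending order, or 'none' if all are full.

col 0: top cell = '.' → open
col 1: top cell = 'X' → FULL
col 2: top cell = '.' → open
col 3: top cell = '.' → open
col 4: top cell = '.' → open
col 5: top cell = '.' → open

Answer: 0,2,3,4,5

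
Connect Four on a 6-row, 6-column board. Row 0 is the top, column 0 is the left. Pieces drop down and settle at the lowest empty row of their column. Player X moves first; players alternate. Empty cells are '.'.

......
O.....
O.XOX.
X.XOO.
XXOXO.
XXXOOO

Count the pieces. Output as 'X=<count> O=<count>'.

X=10 O=10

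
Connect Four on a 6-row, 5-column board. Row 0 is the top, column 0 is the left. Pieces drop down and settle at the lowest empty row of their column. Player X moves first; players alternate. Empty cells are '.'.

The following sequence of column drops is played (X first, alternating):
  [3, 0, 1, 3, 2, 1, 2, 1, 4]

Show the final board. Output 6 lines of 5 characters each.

Move 1: X drops in col 3, lands at row 5
Move 2: O drops in col 0, lands at row 5
Move 3: X drops in col 1, lands at row 5
Move 4: O drops in col 3, lands at row 4
Move 5: X drops in col 2, lands at row 5
Move 6: O drops in col 1, lands at row 4
Move 7: X drops in col 2, lands at row 4
Move 8: O drops in col 1, lands at row 3
Move 9: X drops in col 4, lands at row 5

Answer: .....
.....
.....
.O...
.OXO.
OXXXX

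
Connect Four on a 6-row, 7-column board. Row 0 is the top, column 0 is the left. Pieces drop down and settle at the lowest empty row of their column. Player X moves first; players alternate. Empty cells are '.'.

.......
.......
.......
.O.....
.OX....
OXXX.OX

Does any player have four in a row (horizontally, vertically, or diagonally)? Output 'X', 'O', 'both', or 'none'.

none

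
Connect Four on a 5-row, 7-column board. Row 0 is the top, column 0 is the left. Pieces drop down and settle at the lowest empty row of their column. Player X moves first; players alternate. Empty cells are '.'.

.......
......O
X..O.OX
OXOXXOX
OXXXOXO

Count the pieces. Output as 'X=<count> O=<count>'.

X=10 O=9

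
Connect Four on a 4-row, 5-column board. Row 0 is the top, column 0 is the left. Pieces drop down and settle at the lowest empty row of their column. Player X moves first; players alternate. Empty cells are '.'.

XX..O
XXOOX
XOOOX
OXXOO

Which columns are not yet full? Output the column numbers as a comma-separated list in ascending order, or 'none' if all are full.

col 0: top cell = 'X' → FULL
col 1: top cell = 'X' → FULL
col 2: top cell = '.' → open
col 3: top cell = '.' → open
col 4: top cell = 'O' → FULL

Answer: 2,3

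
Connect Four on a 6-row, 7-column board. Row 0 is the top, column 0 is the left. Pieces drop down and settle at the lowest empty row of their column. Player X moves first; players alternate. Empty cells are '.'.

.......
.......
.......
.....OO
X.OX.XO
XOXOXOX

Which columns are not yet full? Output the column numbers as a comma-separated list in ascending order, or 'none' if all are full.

col 0: top cell = '.' → open
col 1: top cell = '.' → open
col 2: top cell = '.' → open
col 3: top cell = '.' → open
col 4: top cell = '.' → open
col 5: top cell = '.' → open
col 6: top cell = '.' → open

Answer: 0,1,2,3,4,5,6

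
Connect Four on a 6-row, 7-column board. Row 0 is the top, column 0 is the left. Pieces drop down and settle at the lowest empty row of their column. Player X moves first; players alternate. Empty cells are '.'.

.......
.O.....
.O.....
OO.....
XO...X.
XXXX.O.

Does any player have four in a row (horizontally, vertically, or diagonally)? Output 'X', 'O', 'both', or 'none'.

both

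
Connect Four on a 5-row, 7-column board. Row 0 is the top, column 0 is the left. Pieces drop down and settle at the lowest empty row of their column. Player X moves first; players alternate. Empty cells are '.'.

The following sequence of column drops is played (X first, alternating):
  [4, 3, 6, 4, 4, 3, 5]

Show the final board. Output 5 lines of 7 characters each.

Move 1: X drops in col 4, lands at row 4
Move 2: O drops in col 3, lands at row 4
Move 3: X drops in col 6, lands at row 4
Move 4: O drops in col 4, lands at row 3
Move 5: X drops in col 4, lands at row 2
Move 6: O drops in col 3, lands at row 3
Move 7: X drops in col 5, lands at row 4

Answer: .......
.......
....X..
...OO..
...OXXX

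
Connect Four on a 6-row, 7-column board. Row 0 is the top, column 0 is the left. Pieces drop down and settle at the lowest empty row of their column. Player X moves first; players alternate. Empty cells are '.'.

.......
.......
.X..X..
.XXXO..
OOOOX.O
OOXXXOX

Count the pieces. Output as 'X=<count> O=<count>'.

X=10 O=9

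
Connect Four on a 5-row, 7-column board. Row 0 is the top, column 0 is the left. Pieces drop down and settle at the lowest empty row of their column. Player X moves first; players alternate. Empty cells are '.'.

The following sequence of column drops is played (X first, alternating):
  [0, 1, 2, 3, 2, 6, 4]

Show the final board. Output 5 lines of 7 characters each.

Answer: .......
.......
.......
..X....
XOXOX.O

Derivation:
Move 1: X drops in col 0, lands at row 4
Move 2: O drops in col 1, lands at row 4
Move 3: X drops in col 2, lands at row 4
Move 4: O drops in col 3, lands at row 4
Move 5: X drops in col 2, lands at row 3
Move 6: O drops in col 6, lands at row 4
Move 7: X drops in col 4, lands at row 4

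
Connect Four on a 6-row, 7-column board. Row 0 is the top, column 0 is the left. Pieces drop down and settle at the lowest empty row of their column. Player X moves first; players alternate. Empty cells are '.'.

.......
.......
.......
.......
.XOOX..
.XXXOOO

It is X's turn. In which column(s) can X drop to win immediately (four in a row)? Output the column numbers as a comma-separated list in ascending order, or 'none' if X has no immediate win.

col 0: drop X → WIN!
col 1: drop X → no win
col 2: drop X → no win
col 3: drop X → no win
col 4: drop X → no win
col 5: drop X → no win
col 6: drop X → no win

Answer: 0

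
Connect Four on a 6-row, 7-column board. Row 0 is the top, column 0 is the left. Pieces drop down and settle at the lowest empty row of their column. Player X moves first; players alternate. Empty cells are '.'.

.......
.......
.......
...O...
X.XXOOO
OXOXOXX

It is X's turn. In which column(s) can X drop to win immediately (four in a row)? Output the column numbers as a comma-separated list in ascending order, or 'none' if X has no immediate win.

Answer: 1

Derivation:
col 0: drop X → no win
col 1: drop X → WIN!
col 2: drop X → no win
col 3: drop X → no win
col 4: drop X → no win
col 5: drop X → no win
col 6: drop X → no win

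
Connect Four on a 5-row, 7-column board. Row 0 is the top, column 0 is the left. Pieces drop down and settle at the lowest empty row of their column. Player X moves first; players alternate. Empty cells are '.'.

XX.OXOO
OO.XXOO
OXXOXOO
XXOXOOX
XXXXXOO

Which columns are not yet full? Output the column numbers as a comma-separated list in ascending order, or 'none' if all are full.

col 0: top cell = 'X' → FULL
col 1: top cell = 'X' → FULL
col 2: top cell = '.' → open
col 3: top cell = 'O' → FULL
col 4: top cell = 'X' → FULL
col 5: top cell = 'O' → FULL
col 6: top cell = 'O' → FULL

Answer: 2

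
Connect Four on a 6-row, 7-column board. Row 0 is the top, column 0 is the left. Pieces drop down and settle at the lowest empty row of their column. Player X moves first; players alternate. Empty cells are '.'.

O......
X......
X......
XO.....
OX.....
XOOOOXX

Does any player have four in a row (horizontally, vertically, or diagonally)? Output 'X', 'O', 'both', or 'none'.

O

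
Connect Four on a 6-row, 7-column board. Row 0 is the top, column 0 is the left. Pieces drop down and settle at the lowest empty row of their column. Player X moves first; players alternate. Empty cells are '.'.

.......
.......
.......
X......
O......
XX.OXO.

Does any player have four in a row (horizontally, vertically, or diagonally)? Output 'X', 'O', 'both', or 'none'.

none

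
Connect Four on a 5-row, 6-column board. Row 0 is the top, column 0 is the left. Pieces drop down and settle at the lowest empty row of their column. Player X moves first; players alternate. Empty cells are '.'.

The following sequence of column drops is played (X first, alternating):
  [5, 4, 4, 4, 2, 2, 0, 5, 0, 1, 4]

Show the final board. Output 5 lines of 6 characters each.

Move 1: X drops in col 5, lands at row 4
Move 2: O drops in col 4, lands at row 4
Move 3: X drops in col 4, lands at row 3
Move 4: O drops in col 4, lands at row 2
Move 5: X drops in col 2, lands at row 4
Move 6: O drops in col 2, lands at row 3
Move 7: X drops in col 0, lands at row 4
Move 8: O drops in col 5, lands at row 3
Move 9: X drops in col 0, lands at row 3
Move 10: O drops in col 1, lands at row 4
Move 11: X drops in col 4, lands at row 1

Answer: ......
....X.
....O.
X.O.XO
XOX.OX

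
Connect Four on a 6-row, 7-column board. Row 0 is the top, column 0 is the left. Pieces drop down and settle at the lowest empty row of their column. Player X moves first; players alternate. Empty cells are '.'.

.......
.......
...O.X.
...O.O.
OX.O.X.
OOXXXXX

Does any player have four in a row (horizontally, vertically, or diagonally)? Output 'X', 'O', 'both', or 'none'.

X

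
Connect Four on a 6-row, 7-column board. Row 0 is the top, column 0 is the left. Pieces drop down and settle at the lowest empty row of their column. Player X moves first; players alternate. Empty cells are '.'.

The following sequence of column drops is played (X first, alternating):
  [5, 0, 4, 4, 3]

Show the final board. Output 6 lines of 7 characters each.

Move 1: X drops in col 5, lands at row 5
Move 2: O drops in col 0, lands at row 5
Move 3: X drops in col 4, lands at row 5
Move 4: O drops in col 4, lands at row 4
Move 5: X drops in col 3, lands at row 5

Answer: .......
.......
.......
.......
....O..
O..XXX.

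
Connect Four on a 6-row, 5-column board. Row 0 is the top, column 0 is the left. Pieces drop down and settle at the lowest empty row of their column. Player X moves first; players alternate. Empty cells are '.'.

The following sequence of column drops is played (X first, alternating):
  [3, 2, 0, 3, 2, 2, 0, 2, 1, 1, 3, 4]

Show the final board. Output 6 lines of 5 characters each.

Answer: .....
.....
..O..
..OX.
XOXO.
XXOXO

Derivation:
Move 1: X drops in col 3, lands at row 5
Move 2: O drops in col 2, lands at row 5
Move 3: X drops in col 0, lands at row 5
Move 4: O drops in col 3, lands at row 4
Move 5: X drops in col 2, lands at row 4
Move 6: O drops in col 2, lands at row 3
Move 7: X drops in col 0, lands at row 4
Move 8: O drops in col 2, lands at row 2
Move 9: X drops in col 1, lands at row 5
Move 10: O drops in col 1, lands at row 4
Move 11: X drops in col 3, lands at row 3
Move 12: O drops in col 4, lands at row 5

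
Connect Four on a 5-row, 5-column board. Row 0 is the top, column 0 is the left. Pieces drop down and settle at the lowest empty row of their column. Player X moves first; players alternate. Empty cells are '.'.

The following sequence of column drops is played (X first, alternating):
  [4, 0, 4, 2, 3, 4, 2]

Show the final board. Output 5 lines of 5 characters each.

Answer: .....
.....
....O
..X.X
O.OXX

Derivation:
Move 1: X drops in col 4, lands at row 4
Move 2: O drops in col 0, lands at row 4
Move 3: X drops in col 4, lands at row 3
Move 4: O drops in col 2, lands at row 4
Move 5: X drops in col 3, lands at row 4
Move 6: O drops in col 4, lands at row 2
Move 7: X drops in col 2, lands at row 3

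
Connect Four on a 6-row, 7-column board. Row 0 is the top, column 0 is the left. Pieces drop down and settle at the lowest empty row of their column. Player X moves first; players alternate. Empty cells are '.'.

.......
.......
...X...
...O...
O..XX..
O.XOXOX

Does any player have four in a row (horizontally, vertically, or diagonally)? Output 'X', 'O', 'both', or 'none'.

none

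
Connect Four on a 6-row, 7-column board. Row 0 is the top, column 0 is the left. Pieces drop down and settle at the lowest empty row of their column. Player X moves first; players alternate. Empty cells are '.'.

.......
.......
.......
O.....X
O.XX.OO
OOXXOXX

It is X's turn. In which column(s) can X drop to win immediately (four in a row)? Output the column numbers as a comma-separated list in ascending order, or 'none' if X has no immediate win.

col 0: drop X → no win
col 1: drop X → no win
col 2: drop X → no win
col 3: drop X → no win
col 4: drop X → no win
col 5: drop X → no win
col 6: drop X → no win

Answer: none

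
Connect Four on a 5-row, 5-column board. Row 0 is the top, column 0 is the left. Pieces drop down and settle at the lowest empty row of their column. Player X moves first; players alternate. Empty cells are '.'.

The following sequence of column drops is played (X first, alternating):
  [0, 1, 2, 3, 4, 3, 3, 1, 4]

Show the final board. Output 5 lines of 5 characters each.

Move 1: X drops in col 0, lands at row 4
Move 2: O drops in col 1, lands at row 4
Move 3: X drops in col 2, lands at row 4
Move 4: O drops in col 3, lands at row 4
Move 5: X drops in col 4, lands at row 4
Move 6: O drops in col 3, lands at row 3
Move 7: X drops in col 3, lands at row 2
Move 8: O drops in col 1, lands at row 3
Move 9: X drops in col 4, lands at row 3

Answer: .....
.....
...X.
.O.OX
XOXOX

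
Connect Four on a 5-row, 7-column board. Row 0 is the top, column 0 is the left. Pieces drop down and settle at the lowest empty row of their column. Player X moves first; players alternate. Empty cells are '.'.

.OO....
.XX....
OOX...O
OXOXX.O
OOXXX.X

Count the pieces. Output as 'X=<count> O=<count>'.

X=10 O=10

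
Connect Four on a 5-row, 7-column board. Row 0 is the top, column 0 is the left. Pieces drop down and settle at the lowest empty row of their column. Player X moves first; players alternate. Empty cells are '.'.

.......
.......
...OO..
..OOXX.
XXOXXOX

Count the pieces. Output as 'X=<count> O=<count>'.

X=7 O=6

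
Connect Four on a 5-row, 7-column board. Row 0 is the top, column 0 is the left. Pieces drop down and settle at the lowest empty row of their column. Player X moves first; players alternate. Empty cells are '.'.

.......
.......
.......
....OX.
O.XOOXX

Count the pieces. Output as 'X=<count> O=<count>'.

X=4 O=4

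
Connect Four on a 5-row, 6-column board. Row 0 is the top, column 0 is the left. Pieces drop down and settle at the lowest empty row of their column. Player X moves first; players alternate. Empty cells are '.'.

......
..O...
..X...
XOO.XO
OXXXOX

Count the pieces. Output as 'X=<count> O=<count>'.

X=7 O=6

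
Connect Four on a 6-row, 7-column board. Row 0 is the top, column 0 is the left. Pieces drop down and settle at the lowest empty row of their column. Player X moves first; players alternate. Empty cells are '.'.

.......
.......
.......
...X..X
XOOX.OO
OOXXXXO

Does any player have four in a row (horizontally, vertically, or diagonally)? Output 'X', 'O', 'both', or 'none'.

X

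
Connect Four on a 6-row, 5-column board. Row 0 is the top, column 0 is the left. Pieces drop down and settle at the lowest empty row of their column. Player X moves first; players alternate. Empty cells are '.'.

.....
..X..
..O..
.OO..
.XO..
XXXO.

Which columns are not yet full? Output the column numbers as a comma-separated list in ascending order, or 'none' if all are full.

Answer: 0,1,2,3,4

Derivation:
col 0: top cell = '.' → open
col 1: top cell = '.' → open
col 2: top cell = '.' → open
col 3: top cell = '.' → open
col 4: top cell = '.' → open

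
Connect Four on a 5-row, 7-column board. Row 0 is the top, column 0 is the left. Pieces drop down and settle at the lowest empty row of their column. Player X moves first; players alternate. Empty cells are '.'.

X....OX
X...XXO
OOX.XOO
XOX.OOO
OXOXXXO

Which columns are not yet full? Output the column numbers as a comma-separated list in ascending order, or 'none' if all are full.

Answer: 1,2,3,4

Derivation:
col 0: top cell = 'X' → FULL
col 1: top cell = '.' → open
col 2: top cell = '.' → open
col 3: top cell = '.' → open
col 4: top cell = '.' → open
col 5: top cell = 'O' → FULL
col 6: top cell = 'X' → FULL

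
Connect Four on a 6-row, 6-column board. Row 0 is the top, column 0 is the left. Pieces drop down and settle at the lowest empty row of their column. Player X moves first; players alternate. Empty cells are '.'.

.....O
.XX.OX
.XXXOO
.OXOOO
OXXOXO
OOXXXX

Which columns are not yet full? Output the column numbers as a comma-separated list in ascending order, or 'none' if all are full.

Answer: 0,1,2,3,4

Derivation:
col 0: top cell = '.' → open
col 1: top cell = '.' → open
col 2: top cell = '.' → open
col 3: top cell = '.' → open
col 4: top cell = '.' → open
col 5: top cell = 'O' → FULL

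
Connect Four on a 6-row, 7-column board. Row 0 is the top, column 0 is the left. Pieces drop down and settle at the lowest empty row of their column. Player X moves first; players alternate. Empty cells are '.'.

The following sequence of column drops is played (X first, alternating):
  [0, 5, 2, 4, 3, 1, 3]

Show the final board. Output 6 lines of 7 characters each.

Answer: .......
.......
.......
.......
...X...
XOXXOO.

Derivation:
Move 1: X drops in col 0, lands at row 5
Move 2: O drops in col 5, lands at row 5
Move 3: X drops in col 2, lands at row 5
Move 4: O drops in col 4, lands at row 5
Move 5: X drops in col 3, lands at row 5
Move 6: O drops in col 1, lands at row 5
Move 7: X drops in col 3, lands at row 4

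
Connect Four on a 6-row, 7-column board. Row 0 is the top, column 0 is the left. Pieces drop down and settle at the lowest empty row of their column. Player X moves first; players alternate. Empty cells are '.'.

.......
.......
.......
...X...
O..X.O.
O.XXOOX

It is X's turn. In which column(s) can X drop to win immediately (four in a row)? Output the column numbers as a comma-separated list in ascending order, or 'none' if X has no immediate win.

Answer: 3

Derivation:
col 0: drop X → no win
col 1: drop X → no win
col 2: drop X → no win
col 3: drop X → WIN!
col 4: drop X → no win
col 5: drop X → no win
col 6: drop X → no win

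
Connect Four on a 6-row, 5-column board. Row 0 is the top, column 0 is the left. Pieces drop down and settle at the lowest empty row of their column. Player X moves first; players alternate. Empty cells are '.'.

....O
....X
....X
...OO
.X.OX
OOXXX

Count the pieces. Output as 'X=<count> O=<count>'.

X=7 O=6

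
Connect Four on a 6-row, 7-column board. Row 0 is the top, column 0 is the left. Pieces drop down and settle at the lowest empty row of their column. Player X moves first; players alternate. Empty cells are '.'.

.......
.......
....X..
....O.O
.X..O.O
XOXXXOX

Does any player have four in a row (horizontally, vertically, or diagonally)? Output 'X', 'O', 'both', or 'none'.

none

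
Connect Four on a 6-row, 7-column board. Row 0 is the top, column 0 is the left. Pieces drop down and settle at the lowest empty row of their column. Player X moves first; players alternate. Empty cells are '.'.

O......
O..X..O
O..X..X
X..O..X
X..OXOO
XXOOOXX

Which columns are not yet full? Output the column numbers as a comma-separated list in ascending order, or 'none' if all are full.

col 0: top cell = 'O' → FULL
col 1: top cell = '.' → open
col 2: top cell = '.' → open
col 3: top cell = '.' → open
col 4: top cell = '.' → open
col 5: top cell = '.' → open
col 6: top cell = '.' → open

Answer: 1,2,3,4,5,6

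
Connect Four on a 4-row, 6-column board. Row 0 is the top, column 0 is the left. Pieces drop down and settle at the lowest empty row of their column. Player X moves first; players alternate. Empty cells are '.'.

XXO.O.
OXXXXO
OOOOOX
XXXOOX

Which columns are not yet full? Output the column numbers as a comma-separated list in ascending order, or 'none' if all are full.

Answer: 3,5

Derivation:
col 0: top cell = 'X' → FULL
col 1: top cell = 'X' → FULL
col 2: top cell = 'O' → FULL
col 3: top cell = '.' → open
col 4: top cell = 'O' → FULL
col 5: top cell = '.' → open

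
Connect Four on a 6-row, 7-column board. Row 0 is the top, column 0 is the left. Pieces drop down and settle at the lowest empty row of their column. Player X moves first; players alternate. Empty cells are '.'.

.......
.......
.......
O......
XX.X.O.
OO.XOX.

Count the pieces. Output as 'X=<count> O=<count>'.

X=5 O=5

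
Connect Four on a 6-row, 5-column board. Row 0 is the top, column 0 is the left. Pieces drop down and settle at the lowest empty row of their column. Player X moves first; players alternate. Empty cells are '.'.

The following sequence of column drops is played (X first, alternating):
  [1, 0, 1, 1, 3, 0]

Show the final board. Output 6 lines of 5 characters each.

Move 1: X drops in col 1, lands at row 5
Move 2: O drops in col 0, lands at row 5
Move 3: X drops in col 1, lands at row 4
Move 4: O drops in col 1, lands at row 3
Move 5: X drops in col 3, lands at row 5
Move 6: O drops in col 0, lands at row 4

Answer: .....
.....
.....
.O...
OX...
OX.X.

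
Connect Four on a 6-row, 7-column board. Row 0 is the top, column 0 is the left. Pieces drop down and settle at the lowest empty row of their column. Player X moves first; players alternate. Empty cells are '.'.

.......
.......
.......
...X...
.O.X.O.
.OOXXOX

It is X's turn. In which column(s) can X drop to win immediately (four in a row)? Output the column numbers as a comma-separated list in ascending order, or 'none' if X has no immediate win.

Answer: 3

Derivation:
col 0: drop X → no win
col 1: drop X → no win
col 2: drop X → no win
col 3: drop X → WIN!
col 4: drop X → no win
col 5: drop X → no win
col 6: drop X → no win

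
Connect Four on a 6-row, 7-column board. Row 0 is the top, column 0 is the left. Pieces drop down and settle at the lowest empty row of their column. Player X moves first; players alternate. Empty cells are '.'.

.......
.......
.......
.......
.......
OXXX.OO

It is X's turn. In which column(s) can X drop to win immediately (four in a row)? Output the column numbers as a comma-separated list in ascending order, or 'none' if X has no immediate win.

Answer: 4

Derivation:
col 0: drop X → no win
col 1: drop X → no win
col 2: drop X → no win
col 3: drop X → no win
col 4: drop X → WIN!
col 5: drop X → no win
col 6: drop X → no win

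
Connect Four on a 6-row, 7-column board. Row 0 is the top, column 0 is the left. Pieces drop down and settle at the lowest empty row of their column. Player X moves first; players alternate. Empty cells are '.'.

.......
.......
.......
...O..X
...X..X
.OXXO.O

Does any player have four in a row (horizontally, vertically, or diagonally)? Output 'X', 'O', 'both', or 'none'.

none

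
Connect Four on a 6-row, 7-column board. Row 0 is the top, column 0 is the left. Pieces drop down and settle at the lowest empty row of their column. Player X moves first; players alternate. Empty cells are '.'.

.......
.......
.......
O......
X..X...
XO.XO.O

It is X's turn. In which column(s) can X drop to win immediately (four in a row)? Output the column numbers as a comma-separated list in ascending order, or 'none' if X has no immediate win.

Answer: none

Derivation:
col 0: drop X → no win
col 1: drop X → no win
col 2: drop X → no win
col 3: drop X → no win
col 4: drop X → no win
col 5: drop X → no win
col 6: drop X → no win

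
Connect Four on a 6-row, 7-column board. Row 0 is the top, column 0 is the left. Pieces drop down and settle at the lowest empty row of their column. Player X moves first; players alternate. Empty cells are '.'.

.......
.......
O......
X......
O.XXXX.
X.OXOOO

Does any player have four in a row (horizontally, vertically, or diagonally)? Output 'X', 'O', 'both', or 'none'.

X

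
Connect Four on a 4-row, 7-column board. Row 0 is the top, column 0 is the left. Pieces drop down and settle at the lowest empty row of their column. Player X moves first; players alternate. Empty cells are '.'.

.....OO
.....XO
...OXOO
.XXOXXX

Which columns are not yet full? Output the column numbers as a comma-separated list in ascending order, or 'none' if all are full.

Answer: 0,1,2,3,4

Derivation:
col 0: top cell = '.' → open
col 1: top cell = '.' → open
col 2: top cell = '.' → open
col 3: top cell = '.' → open
col 4: top cell = '.' → open
col 5: top cell = 'O' → FULL
col 6: top cell = 'O' → FULL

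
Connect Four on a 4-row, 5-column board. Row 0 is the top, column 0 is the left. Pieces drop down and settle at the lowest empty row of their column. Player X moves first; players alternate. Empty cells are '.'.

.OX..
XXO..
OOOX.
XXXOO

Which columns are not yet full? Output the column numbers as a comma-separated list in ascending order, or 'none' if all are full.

col 0: top cell = '.' → open
col 1: top cell = 'O' → FULL
col 2: top cell = 'X' → FULL
col 3: top cell = '.' → open
col 4: top cell = '.' → open

Answer: 0,3,4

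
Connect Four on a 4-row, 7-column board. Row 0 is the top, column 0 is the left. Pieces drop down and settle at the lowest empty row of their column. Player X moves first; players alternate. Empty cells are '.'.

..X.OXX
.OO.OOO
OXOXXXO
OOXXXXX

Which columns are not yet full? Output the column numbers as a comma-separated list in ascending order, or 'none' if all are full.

Answer: 0,1,3

Derivation:
col 0: top cell = '.' → open
col 1: top cell = '.' → open
col 2: top cell = 'X' → FULL
col 3: top cell = '.' → open
col 4: top cell = 'O' → FULL
col 5: top cell = 'X' → FULL
col 6: top cell = 'X' → FULL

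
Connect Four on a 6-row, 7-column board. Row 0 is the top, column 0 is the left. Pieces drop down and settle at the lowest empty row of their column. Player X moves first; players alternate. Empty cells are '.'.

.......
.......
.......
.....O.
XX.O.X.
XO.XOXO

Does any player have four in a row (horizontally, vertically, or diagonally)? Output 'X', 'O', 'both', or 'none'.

none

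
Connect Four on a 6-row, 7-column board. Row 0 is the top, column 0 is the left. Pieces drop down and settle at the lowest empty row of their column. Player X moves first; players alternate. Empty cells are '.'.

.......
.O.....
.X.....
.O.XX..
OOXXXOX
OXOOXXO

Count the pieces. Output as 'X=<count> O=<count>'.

X=10 O=9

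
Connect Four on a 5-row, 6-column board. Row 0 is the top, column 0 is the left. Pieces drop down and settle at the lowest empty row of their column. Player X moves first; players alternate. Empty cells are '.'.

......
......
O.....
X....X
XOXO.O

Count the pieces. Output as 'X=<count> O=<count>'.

X=4 O=4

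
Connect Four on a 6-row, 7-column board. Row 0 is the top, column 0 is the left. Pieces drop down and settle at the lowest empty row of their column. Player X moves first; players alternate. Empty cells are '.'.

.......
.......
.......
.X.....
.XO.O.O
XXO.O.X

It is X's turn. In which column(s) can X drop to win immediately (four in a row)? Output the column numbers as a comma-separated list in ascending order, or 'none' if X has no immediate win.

col 0: drop X → no win
col 1: drop X → WIN!
col 2: drop X → no win
col 3: drop X → no win
col 4: drop X → no win
col 5: drop X → no win
col 6: drop X → no win

Answer: 1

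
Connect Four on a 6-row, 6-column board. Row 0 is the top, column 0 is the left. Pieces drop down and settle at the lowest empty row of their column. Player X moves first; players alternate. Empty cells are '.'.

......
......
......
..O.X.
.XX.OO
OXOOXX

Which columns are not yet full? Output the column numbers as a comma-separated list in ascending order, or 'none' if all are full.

Answer: 0,1,2,3,4,5

Derivation:
col 0: top cell = '.' → open
col 1: top cell = '.' → open
col 2: top cell = '.' → open
col 3: top cell = '.' → open
col 4: top cell = '.' → open
col 5: top cell = '.' → open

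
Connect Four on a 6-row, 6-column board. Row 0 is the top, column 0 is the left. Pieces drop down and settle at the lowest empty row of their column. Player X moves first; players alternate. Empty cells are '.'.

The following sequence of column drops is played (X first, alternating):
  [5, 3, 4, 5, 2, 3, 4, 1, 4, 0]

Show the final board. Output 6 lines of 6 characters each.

Move 1: X drops in col 5, lands at row 5
Move 2: O drops in col 3, lands at row 5
Move 3: X drops in col 4, lands at row 5
Move 4: O drops in col 5, lands at row 4
Move 5: X drops in col 2, lands at row 5
Move 6: O drops in col 3, lands at row 4
Move 7: X drops in col 4, lands at row 4
Move 8: O drops in col 1, lands at row 5
Move 9: X drops in col 4, lands at row 3
Move 10: O drops in col 0, lands at row 5

Answer: ......
......
......
....X.
...OXO
OOXOXX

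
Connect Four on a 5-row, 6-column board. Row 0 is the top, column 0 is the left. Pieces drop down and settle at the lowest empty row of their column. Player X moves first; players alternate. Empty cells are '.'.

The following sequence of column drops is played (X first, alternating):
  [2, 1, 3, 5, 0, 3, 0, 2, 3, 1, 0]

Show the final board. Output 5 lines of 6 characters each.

Move 1: X drops in col 2, lands at row 4
Move 2: O drops in col 1, lands at row 4
Move 3: X drops in col 3, lands at row 4
Move 4: O drops in col 5, lands at row 4
Move 5: X drops in col 0, lands at row 4
Move 6: O drops in col 3, lands at row 3
Move 7: X drops in col 0, lands at row 3
Move 8: O drops in col 2, lands at row 3
Move 9: X drops in col 3, lands at row 2
Move 10: O drops in col 1, lands at row 3
Move 11: X drops in col 0, lands at row 2

Answer: ......
......
X..X..
XOOO..
XOXX.O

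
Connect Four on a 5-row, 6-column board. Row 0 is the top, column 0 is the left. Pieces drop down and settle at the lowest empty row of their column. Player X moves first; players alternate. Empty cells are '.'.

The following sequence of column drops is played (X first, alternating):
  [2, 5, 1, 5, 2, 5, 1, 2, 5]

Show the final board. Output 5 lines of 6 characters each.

Answer: ......
.....X
..O..O
.XX..O
.XX..O

Derivation:
Move 1: X drops in col 2, lands at row 4
Move 2: O drops in col 5, lands at row 4
Move 3: X drops in col 1, lands at row 4
Move 4: O drops in col 5, lands at row 3
Move 5: X drops in col 2, lands at row 3
Move 6: O drops in col 5, lands at row 2
Move 7: X drops in col 1, lands at row 3
Move 8: O drops in col 2, lands at row 2
Move 9: X drops in col 5, lands at row 1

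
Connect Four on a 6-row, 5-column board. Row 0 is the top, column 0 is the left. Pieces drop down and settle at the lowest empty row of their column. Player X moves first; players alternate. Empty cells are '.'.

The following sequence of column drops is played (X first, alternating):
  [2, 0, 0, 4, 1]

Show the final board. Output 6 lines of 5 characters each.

Answer: .....
.....
.....
.....
X....
OXX.O

Derivation:
Move 1: X drops in col 2, lands at row 5
Move 2: O drops in col 0, lands at row 5
Move 3: X drops in col 0, lands at row 4
Move 4: O drops in col 4, lands at row 5
Move 5: X drops in col 1, lands at row 5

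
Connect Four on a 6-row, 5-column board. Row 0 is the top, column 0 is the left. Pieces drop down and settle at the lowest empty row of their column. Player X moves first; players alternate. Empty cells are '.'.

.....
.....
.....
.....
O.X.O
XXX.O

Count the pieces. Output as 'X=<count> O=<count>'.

X=4 O=3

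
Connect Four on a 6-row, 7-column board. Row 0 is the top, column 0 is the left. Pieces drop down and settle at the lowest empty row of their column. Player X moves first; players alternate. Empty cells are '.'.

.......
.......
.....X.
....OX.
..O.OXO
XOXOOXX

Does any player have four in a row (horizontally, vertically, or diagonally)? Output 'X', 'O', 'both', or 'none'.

X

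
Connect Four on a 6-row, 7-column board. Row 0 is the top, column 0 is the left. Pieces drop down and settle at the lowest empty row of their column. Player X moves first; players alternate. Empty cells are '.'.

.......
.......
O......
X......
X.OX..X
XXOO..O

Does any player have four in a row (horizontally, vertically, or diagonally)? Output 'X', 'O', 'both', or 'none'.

none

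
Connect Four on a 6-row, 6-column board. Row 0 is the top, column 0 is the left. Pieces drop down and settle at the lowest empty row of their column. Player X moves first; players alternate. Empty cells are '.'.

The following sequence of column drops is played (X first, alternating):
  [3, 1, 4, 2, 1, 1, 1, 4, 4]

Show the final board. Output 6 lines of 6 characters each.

Move 1: X drops in col 3, lands at row 5
Move 2: O drops in col 1, lands at row 5
Move 3: X drops in col 4, lands at row 5
Move 4: O drops in col 2, lands at row 5
Move 5: X drops in col 1, lands at row 4
Move 6: O drops in col 1, lands at row 3
Move 7: X drops in col 1, lands at row 2
Move 8: O drops in col 4, lands at row 4
Move 9: X drops in col 4, lands at row 3

Answer: ......
......
.X....
.O..X.
.X..O.
.OOXX.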